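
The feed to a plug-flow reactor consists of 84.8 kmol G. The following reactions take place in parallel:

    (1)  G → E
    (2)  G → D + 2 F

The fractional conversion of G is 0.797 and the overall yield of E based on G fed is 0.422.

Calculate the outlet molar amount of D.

31.8 kmol

Yield of E: 1ξ₁ / 84.8 = 0.422 → ξ₁ = 35.79 kmol.
Conversion of G: 1ξ₁ + 1ξ₂ = 0.797 × 84.8 = 67.59 → ξ₂ = 31.8 kmol.
Outlet amounts (n = n₀ + Σ ν·ξ):
  G: 84.8 − 1(35.79) − 1(31.8) = 17.21
  E: 0 + 1(35.79) = 35.79
  D: 0 + 1(31.8) = 31.8
  F: 0 + 2(31.8) = 63.6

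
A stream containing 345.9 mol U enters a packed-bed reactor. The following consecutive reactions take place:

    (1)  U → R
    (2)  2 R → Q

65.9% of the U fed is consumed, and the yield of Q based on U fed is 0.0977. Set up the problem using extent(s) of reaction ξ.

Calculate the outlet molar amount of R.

160 mol

Conversion of U: U consumed = 1ξ₁ = 0.659 × 345.9 → ξ₁ = 227.9 mol.
Yield of Q: 1ξ₂ / 345.9 = 0.0977 → ξ₂ = 33.79 mol.
Outlet amounts (n = n₀ + Σ ν·ξ):
  U: 345.9 − 1(227.9) = 118
  R: 0 + 1(227.9) − 2(33.79) = 160.4
  Q: 0 + 1(33.79) = 33.79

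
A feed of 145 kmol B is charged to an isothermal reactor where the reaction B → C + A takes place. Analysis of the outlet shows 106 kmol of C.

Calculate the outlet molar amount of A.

106 kmol

For C: n = n₀ + 1ξ → 106 = 0 + 1ξ, giving ξ = 106 kmol.
Outlet amounts (n = n₀ + ν ξ):
  B: 145 − 1(106) = 39
  C: 0 + 1(106) = 106
  A: 0 + 1(106) = 106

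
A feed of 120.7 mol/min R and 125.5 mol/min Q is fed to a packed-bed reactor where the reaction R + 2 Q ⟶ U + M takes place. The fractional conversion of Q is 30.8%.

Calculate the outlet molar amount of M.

Q reacted = 0.308 × 125.5 = 38.65 mol/min; ν_Q = −2, so ξ = 38.65/2 = 19.33 mol/min.
Outlet amounts (n = n₀ + ν ξ):
  R: 120.7 − 1(19.33) = 101.4
  Q: 125.5 − 2(19.33) = 86.85
  U: 0 + 1(19.33) = 19.33
  M: 0 + 1(19.33) = 19.33

19.3 mol/min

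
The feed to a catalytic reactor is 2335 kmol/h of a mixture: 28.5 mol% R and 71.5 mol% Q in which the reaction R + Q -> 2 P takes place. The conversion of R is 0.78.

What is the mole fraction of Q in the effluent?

0.493

R reacted = 0.78 × 665.5 = 519.1 kmol/h; ν_R = −1, so ξ = 519.1/1 = 519.1 kmol/h.
Outlet amounts (n = n₀ + ν ξ):
  R: 665.5 − 1(519.1) = 146.4
  Q: 1670 − 1(519.1) = 1150
  P: 0 + 2(519.1) = 1038
Total out = 2335 kmol/h; y_Q = 1150 / 2335 = 0.4927.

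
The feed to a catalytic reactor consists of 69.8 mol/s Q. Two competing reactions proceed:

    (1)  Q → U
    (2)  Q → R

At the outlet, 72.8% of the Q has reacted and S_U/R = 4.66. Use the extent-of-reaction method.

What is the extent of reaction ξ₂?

Conversion of Q: Q consumed = 0.728 × 69.8 = 50.81 mol/s = 1ξ₁ + 1ξ₂.
Selectivity: 1ξ₁ / (1ξ₂) = 4.66 → ξ₁ = 4.66 ξ₂.
Substitute: (1·4.66 + 1) ξ₂ = 50.81 → ξ₂ = 8.978 mol/s, ξ₁ = 41.84 mol/s.
Outlet amounts (n = n₀ + Σ ν·ξ):
  Q: 69.8 − 1(41.84) − 1(8.978) = 18.99
  U: 0 + 1(41.84) = 41.84
  R: 0 + 1(8.978) = 8.978

ξ₂ = 8.98 mol/s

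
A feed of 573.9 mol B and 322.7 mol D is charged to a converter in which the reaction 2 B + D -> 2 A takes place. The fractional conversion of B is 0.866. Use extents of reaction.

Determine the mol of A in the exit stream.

497 mol

B reacted = 0.866 × 573.9 = 497 mol; ν_B = −2, so ξ = 497/2 = 248.5 mol.
Outlet amounts (n = n₀ + ν ξ):
  B: 573.9 − 2(248.5) = 76.9
  D: 322.7 − 1(248.5) = 74.2
  A: 0 + 2(248.5) = 497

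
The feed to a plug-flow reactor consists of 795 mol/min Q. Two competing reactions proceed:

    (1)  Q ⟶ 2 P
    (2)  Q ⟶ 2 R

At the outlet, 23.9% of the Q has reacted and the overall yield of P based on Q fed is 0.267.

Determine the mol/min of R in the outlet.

Yield of P: 2ξ₁ / 795 = 0.267 → ξ₁ = 106.1 mol/min.
Conversion of Q: 1ξ₁ + 1ξ₂ = 0.239 × 795 = 190 → ξ₂ = 83.87 mol/min.
Outlet amounts (n = n₀ + Σ ν·ξ):
  Q: 795 − 1(106.1) − 1(83.87) = 605
  P: 0 + 2(106.1) = 212.3
  R: 0 + 2(83.87) = 167.7

168 mol/min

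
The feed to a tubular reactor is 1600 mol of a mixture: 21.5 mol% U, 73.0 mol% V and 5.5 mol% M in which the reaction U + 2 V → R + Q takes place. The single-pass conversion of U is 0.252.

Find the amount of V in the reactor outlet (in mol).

995 mol

U reacted = 0.252 × 344 = 86.69 mol; ν_U = −1, so ξ = 86.69/1 = 86.69 mol.
Outlet amounts (n = n₀ + ν ξ):
  U: 344 − 1(86.69) = 257.3
  V: 1168 − 2(86.69) = 994.6
  R: 0 + 1(86.69) = 86.69
  Q: 0 + 1(86.69) = 86.69
  M: 88 (inert)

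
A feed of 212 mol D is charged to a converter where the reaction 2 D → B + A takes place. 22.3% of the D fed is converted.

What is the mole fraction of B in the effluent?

D reacted = 0.223 × 212 = 47.28 mol; ν_D = −2, so ξ = 47.28/2 = 23.64 mol.
Outlet amounts (n = n₀ + ν ξ):
  D: 212 − 2(23.64) = 164.7
  B: 0 + 1(23.64) = 23.64
  A: 0 + 1(23.64) = 23.64
Total out = 212 mol; y_B = 23.64 / 212 = 0.1115.

0.112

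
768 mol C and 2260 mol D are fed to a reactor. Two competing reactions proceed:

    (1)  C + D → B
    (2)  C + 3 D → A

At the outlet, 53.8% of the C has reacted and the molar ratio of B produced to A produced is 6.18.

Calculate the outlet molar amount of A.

Conversion of C: C consumed = 0.538 × 768 = 413.2 mol = 1ξ₁ + 1ξ₂.
Selectivity: 1ξ₁ / (1ξ₂) = 6.18 → ξ₁ = 6.18 ξ₂.
Substitute: (1·6.18 + 1) ξ₂ = 413.2 → ξ₂ = 57.55 mol, ξ₁ = 355.6 mol.
Outlet amounts (n = n₀ + Σ ν·ξ):
  C: 768 − 1(355.6) − 1(57.55) = 354.8
  D: 2260 − 1(355.6) − 3(57.55) = 1732
  B: 0 + 1(355.6) = 355.6
  A: 0 + 1(57.55) = 57.55

57.5 mol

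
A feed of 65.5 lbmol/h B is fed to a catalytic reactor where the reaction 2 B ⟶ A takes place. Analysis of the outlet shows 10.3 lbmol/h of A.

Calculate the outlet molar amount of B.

For A: n = n₀ + 1ξ → 10.3 = 0 + 1ξ, giving ξ = 10.3 lbmol/h.
Outlet amounts (n = n₀ + ν ξ):
  B: 65.5 − 2(10.3) = 44.9
  A: 0 + 1(10.3) = 10.3

44.9 lbmol/h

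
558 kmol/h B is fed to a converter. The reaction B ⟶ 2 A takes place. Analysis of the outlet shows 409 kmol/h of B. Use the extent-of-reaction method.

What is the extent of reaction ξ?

For B: n = n₀ − 1ξ → 409 = 558 − 1ξ, giving ξ = 149 kmol/h.
Outlet amounts (n = n₀ + ν ξ):
  B: 558 − 1(149) = 409
  A: 0 + 2(149) = 298

ξ = 149 kmol/h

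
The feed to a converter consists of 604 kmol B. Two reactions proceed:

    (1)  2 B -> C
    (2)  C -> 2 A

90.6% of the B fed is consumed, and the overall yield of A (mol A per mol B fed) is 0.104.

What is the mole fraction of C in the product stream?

Conversion of B: B consumed = 2ξ₁ = 0.906 × 604 → ξ₁ = 273.6 kmol.
Yield of A: 2ξ₂ / 604 = 0.104 → ξ₂ = 31.41 kmol.
Outlet amounts (n = n₀ + Σ ν·ξ):
  B: 604 − 2(273.6) = 56.78
  C: 0 + 1(273.6) − 1(31.41) = 242.2
  A: 0 + 2(31.41) = 62.82
Total out = 361.8 kmol; y_C = 242.2 / 361.8 = 0.6694.

0.669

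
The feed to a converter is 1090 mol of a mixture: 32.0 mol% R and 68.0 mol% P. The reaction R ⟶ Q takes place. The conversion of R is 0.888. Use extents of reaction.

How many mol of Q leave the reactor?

R reacted = 0.888 × 348.8 = 309.7 mol; ν_R = −1, so ξ = 309.7/1 = 309.7 mol.
Outlet amounts (n = n₀ + ν ξ):
  R: 348.8 − 1(309.7) = 39.07
  Q: 0 + 1(309.7) = 309.7
  P: 741.2 (inert)

310 mol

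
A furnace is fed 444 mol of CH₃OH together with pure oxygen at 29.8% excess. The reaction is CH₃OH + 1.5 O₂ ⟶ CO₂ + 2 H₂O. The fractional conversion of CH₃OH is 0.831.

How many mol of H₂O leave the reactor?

738 mol

Stoichiometric O₂ = 1.5 × 444 = 666 mol; O₂ fed = 666 × 1.298 = 864.5 mol.
Fuel reacted = 0.831 × 444 → ξ = 369 mol.
Outlet (n = n₀ + ν ξ):
  CH₃OH: 444 − 1(369) = 75.04
  O₂: 864.5 − 1.5(369) = 311
  CO₂: 0 + 1(369) = 369
  H₂O: 0 + 2(369) = 737.9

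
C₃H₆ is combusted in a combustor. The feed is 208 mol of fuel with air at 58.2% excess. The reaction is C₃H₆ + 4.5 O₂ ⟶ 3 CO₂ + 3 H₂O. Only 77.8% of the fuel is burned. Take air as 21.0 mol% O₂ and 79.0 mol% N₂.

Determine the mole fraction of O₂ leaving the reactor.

0.103

Stoichiometric O₂ = 4.5 × 208 = 936 mol; O₂ fed = 936 × 1.582 = 1481 mol.
N₂ fed = 1481 × 79/21 = 5570 mol.
Fuel reacted = 0.778 × 208 → ξ = 161.8 mol.
Outlet (n = n₀ + ν ξ):
  C₃H₆: 208 − 1(161.8) = 46.18
  O₂: 1481 − 4.5(161.8) = 752.5
  N₂: 5570 (inert)
  CO₂: 0 + 3(161.8) = 485.5
  H₂O: 0 + 3(161.8) = 485.5
Total out = 7340 mol; y_O₂ = 752.5 / 7340 = 0.1025.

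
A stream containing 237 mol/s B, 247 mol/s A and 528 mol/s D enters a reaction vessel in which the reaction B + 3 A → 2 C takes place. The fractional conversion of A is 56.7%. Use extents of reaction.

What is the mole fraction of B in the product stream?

A reacted = 0.567 × 247 = 140 mol/s; ν_A = −3, so ξ = 140/3 = 46.68 mol/s.
Outlet amounts (n = n₀ + ν ξ):
  B: 237 − 1(46.68) = 190.3
  A: 247 − 3(46.68) = 107
  C: 0 + 2(46.68) = 93.37
  D: 528 (inert)
Total out = 918.6 mol/s; y_B = 190.3 / 918.6 = 0.2072.

0.207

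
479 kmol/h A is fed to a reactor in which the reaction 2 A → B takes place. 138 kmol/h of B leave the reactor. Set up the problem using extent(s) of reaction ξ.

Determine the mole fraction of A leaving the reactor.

0.595

For B: n = n₀ + 1ξ → 138 = 0 + 1ξ, giving ξ = 138 kmol/h.
Outlet amounts (n = n₀ + ν ξ):
  A: 479 − 2(138) = 203
  B: 0 + 1(138) = 138
Total out = 341 kmol/h; y_A = 203 / 341 = 0.5953.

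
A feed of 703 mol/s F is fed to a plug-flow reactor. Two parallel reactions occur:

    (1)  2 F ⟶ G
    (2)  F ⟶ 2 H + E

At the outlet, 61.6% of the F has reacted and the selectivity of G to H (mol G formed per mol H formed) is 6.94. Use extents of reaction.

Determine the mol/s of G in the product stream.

Conversion of F: F consumed = 0.616 × 703 = 433 mol/s = 2ξ₁ + 1ξ₂.
Selectivity: 1ξ₁ / (2ξ₂) = 6.94 → ξ₁ = 13.88 ξ₂.
Substitute: (2·13.88 + 1) ξ₂ = 433 → ξ₂ = 15.06 mol/s, ξ₁ = 209 mol/s.
Outlet amounts (n = n₀ + Σ ν·ξ):
  F: 703 − 2(209) − 1(15.06) = 270
  G: 0 + 1(209) = 209
  H: 0 + 2(15.06) = 30.11
  E: 0 + 1(15.06) = 15.06

209 mol/s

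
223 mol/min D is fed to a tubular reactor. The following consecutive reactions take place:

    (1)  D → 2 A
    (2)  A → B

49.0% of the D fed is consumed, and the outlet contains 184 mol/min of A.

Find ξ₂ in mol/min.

Conversion of D: D consumed = 1ξ₁ = 0.49 × 223 → ξ₁ = 109.3 mol/min.
A balance: n_A = 0 + 2ξ₁ − 1ξ₂ = 184 → ξ₂ = (2·109.3 − 184)/1 = 34.54 mol/min.
Outlet amounts (n = n₀ + Σ ν·ξ):
  D: 223 − 1(109.3) = 113.7
  A: 0 + 2(109.3) − 1(34.54) = 184
  B: 0 + 1(34.54) = 34.54

ξ₂ = 34.5 mol/min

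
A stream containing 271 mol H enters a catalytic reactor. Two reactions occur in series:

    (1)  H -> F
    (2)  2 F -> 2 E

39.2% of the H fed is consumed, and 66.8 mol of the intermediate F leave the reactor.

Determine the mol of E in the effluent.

Conversion of H: H consumed = 1ξ₁ = 0.392 × 271 → ξ₁ = 106.2 mol.
F balance: n_F = 0 + 1ξ₁ − 2ξ₂ = 66.8 → ξ₂ = (1·106.2 − 66.8)/2 = 19.72 mol.
Outlet amounts (n = n₀ + Σ ν·ξ):
  H: 271 − 1(106.2) = 164.8
  F: 0 + 1(106.2) − 2(19.72) = 66.8
  E: 0 + 2(19.72) = 39.43

39.4 mol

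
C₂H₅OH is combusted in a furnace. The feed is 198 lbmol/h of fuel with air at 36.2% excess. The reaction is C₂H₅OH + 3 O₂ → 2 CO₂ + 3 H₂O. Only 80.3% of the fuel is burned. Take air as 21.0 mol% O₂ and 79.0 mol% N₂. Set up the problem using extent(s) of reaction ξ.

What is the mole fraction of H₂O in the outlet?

0.113

Stoichiometric O₂ = 3 × 198 = 594 lbmol/h; O₂ fed = 594 × 1.362 = 809 lbmol/h.
N₂ fed = 809 × 79/21 = 3043 lbmol/h.
Fuel reacted = 0.803 × 198 → ξ = 159 lbmol/h.
Outlet (n = n₀ + ν ξ):
  C₂H₅OH: 198 − 1(159) = 39.01
  O₂: 809 − 3(159) = 332
  N₂: 3043 (inert)
  CO₂: 0 + 2(159) = 318
  H₂O: 0 + 3(159) = 477
Total out = 4210 lbmol/h; y_H₂O = 477 / 4210 = 0.1133.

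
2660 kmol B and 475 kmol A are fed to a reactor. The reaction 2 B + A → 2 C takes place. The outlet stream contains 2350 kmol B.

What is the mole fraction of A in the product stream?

0.107

For B: n = n₀ − 2ξ → 2350 = 2660 − 2ξ, giving ξ = 155 kmol.
Outlet amounts (n = n₀ + ν ξ):
  B: 2660 − 2(155) = 2350
  A: 475 − 1(155) = 320
  C: 0 + 2(155) = 310
Total out = 2980 kmol; y_A = 320 / 2980 = 0.1074.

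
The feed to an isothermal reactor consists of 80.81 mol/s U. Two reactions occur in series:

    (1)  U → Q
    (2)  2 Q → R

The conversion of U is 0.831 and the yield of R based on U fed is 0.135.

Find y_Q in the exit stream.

0.649

Conversion of U: U consumed = 1ξ₁ = 0.831 × 80.81 → ξ₁ = 67.15 mol/s.
Yield of R: 1ξ₂ / 80.81 = 0.135 → ξ₂ = 10.91 mol/s.
Outlet amounts (n = n₀ + Σ ν·ξ):
  U: 80.81 − 1(67.15) = 13.66
  Q: 0 + 1(67.15) − 2(10.91) = 45.33
  R: 0 + 1(10.91) = 10.91
Total out = 69.9 mol/s; y_Q = 45.33 / 69.9 = 0.6486.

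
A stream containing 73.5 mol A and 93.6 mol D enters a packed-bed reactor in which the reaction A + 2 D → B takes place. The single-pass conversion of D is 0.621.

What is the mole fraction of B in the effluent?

0.267

D reacted = 0.621 × 93.6 = 58.13 mol; ν_D = −2, so ξ = 58.13/2 = 29.06 mol.
Outlet amounts (n = n₀ + ν ξ):
  A: 73.5 − 1(29.06) = 44.44
  D: 93.6 − 2(29.06) = 35.47
  B: 0 + 1(29.06) = 29.06
Total out = 109 mol; y_B = 29.06 / 109 = 0.2667.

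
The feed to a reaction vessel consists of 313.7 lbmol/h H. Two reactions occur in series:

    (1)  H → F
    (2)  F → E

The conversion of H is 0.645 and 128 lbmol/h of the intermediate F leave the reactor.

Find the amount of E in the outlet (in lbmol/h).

Conversion of H: H consumed = 1ξ₁ = 0.645 × 313.7 → ξ₁ = 202.3 lbmol/h.
F balance: n_F = 0 + 1ξ₁ − 1ξ₂ = 128 → ξ₂ = (1·202.3 − 128)/1 = 74.34 lbmol/h.
Outlet amounts (n = n₀ + Σ ν·ξ):
  H: 313.7 − 1(202.3) = 111.4
  F: 0 + 1(202.3) − 1(74.34) = 128
  E: 0 + 1(74.34) = 74.34

74.3 lbmol/h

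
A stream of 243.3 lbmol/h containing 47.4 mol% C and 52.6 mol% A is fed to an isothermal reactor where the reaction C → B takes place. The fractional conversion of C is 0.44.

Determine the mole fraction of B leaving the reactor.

0.209

C reacted = 0.44 × 115.3 = 50.74 lbmol/h; ν_C = −1, so ξ = 50.74/1 = 50.74 lbmol/h.
Outlet amounts (n = n₀ + ν ξ):
  C: 115.3 − 1(50.74) = 64.58
  B: 0 + 1(50.74) = 50.74
  A: 128 (inert)
Total out = 243.3 lbmol/h; y_B = 50.74 / 243.3 = 0.2086.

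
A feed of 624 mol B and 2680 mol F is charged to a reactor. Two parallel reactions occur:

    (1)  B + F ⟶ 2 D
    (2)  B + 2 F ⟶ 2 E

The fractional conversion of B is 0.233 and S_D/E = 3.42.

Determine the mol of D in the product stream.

Conversion of B: B consumed = 0.233 × 624 = 145.4 mol = 1ξ₁ + 1ξ₂.
Selectivity: 2ξ₁ / (2ξ₂) = 3.42 → ξ₁ = 3.42 ξ₂.
Substitute: (1·3.42 + 1) ξ₂ = 145.4 → ξ₂ = 32.89 mol, ξ₁ = 112.5 mol.
Outlet amounts (n = n₀ + Σ ν·ξ):
  B: 624 − 1(112.5) − 1(32.89) = 478.6
  F: 2680 − 1(112.5) − 2(32.89) = 2502
  D: 0 + 2(112.5) = 225
  E: 0 + 2(32.89) = 65.79

225 mol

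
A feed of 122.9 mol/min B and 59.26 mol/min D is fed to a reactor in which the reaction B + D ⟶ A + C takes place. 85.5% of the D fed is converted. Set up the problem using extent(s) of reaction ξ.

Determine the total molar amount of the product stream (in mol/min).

D reacted = 0.855 × 59.26 = 50.67 mol/min; ν_D = −1, so ξ = 50.67/1 = 50.67 mol/min.
Outlet amounts (n = n₀ + ν ξ):
  B: 122.9 − 1(50.67) = 72.23
  D: 59.26 − 1(50.67) = 8.593
  A: 0 + 1(50.67) = 50.67
  C: 0 + 1(50.67) = 50.67
Total out = 72.23 + 8.593 + 50.67 + 50.67 = 182.2 mol/min.

182 mol/min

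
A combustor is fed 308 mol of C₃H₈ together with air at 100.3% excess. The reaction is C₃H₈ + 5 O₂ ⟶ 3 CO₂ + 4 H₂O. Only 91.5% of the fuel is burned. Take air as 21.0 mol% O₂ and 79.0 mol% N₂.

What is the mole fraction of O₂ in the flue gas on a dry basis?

Stoichiometric O₂ = 5 × 308 = 1540 mol; O₂ fed = 1540 × 2.003 = 3085 mol.
N₂ fed = 3085 × 79/21 = 11600 mol.
Fuel reacted = 0.915 × 308 → ξ = 281.8 mol.
Outlet (n = n₀ + ν ξ):
  C₃H₈: 308 − 1(281.8) = 26.18
  O₂: 3085 − 5(281.8) = 1676
  N₂: 11600 (inert)
  CO₂: 0 + 3(281.8) = 845.5
  H₂O: 0 + 4(281.8) = 1127
Dry total = 14150 mol; y_O₂ (dry) = 1676 / 14150 = 0.1184.

0.118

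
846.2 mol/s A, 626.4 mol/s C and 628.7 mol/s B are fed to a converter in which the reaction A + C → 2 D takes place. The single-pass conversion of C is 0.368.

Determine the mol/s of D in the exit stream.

C reacted = 0.368 × 626.4 = 230.5 mol/s; ν_C = −1, so ξ = 230.5/1 = 230.5 mol/s.
Outlet amounts (n = n₀ + ν ξ):
  A: 846.2 − 1(230.5) = 615.7
  C: 626.4 − 1(230.5) = 395.9
  D: 0 + 2(230.5) = 461
  B: 628.7 (inert)

461 mol/s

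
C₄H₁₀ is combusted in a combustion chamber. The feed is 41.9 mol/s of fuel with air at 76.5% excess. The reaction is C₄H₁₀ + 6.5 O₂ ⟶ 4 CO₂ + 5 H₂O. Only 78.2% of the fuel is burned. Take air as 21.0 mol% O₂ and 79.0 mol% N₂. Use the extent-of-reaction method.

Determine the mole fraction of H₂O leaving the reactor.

0.0688

Stoichiometric O₂ = 6.5 × 41.9 = 272.3 mol/s; O₂ fed = 272.3 × 1.765 = 480.7 mol/s.
N₂ fed = 480.7 × 79/21 = 1808 mol/s.
Fuel reacted = 0.782 × 41.9 → ξ = 32.77 mol/s.
Outlet (n = n₀ + ν ξ):
  C₄H₁₀: 41.9 − 1(32.77) = 9.134
  O₂: 480.7 − 6.5(32.77) = 267.7
  N₂: 1808 (inert)
  CO₂: 0 + 4(32.77) = 131.1
  H₂O: 0 + 5(32.77) = 163.8
Total out = 2380 mol/s; y_H₂O = 163.8 / 2380 = 0.06883.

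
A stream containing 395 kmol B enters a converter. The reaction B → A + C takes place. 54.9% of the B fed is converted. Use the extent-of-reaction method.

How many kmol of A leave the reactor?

B reacted = 0.549 × 395 = 216.9 kmol; ν_B = −1, so ξ = 216.9/1 = 216.9 kmol.
Outlet amounts (n = n₀ + ν ξ):
  B: 395 − 1(216.9) = 178.1
  A: 0 + 1(216.9) = 216.9
  C: 0 + 1(216.9) = 216.9

217 kmol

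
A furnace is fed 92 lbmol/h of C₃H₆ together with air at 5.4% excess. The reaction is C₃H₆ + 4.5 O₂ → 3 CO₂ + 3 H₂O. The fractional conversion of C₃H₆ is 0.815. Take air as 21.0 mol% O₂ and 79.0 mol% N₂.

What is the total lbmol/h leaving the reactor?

2210 lbmol/h

Stoichiometric O₂ = 4.5 × 92 = 414 lbmol/h; O₂ fed = 414 × 1.054 = 436.4 lbmol/h.
N₂ fed = 436.4 × 79/21 = 1642 lbmol/h.
Fuel reacted = 0.815 × 92 → ξ = 74.98 lbmol/h.
Outlet (n = n₀ + ν ξ):
  C₃H₆: 92 − 1(74.98) = 17.02
  O₂: 436.4 − 4.5(74.98) = 98.95
  N₂: 1642 (inert)
  CO₂: 0 + 3(74.98) = 224.9
  H₂O: 0 + 3(74.98) = 224.9
Total out = 17.02 + 98.95 + 1642 + 224.9 + 224.9 = 2207 lbmol/h.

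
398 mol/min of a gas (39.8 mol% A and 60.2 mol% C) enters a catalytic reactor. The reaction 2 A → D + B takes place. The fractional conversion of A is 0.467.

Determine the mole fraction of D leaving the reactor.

A reacted = 0.467 × 158.4 = 73.97 mol/min; ν_A = −2, so ξ = 73.97/2 = 36.99 mol/min.
Outlet amounts (n = n₀ + ν ξ):
  A: 158.4 − 2(36.99) = 84.43
  D: 0 + 1(36.99) = 36.99
  B: 0 + 1(36.99) = 36.99
  C: 239.6 (inert)
Total out = 398 mol/min; y_D = 36.99 / 398 = 0.09293.

0.0929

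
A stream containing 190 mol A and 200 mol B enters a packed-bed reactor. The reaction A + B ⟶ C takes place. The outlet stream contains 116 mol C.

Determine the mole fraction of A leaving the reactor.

For C: n = n₀ + 1ξ → 116 = 0 + 1ξ, giving ξ = 116 mol.
Outlet amounts (n = n₀ + ν ξ):
  A: 190 − 1(116) = 74
  B: 200 − 1(116) = 84
  C: 0 + 1(116) = 116
Total out = 274 mol; y_A = 74 / 274 = 0.2701.

0.27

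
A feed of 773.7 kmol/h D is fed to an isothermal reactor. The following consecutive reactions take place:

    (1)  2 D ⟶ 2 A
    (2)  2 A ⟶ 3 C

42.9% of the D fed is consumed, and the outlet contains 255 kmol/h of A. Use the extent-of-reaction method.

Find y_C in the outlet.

0.142

Conversion of D: D consumed = 2ξ₁ = 0.429 × 773.7 → ξ₁ = 166 kmol/h.
A balance: n_A = 0 + 2ξ₁ − 2ξ₂ = 255 → ξ₂ = (2·166 − 255)/2 = 38.46 kmol/h.
Outlet amounts (n = n₀ + Σ ν·ξ):
  D: 773.7 − 2(166) = 441.8
  A: 0 + 2(166) − 2(38.46) = 255
  C: 0 + 3(38.46) = 115.4
Total out = 812.2 kmol/h; y_C = 115.4 / 812.2 = 0.1421.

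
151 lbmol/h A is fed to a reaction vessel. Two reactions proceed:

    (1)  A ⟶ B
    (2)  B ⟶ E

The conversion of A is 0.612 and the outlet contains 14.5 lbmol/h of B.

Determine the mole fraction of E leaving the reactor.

0.516

Conversion of A: A consumed = 1ξ₁ = 0.612 × 151 → ξ₁ = 92.41 lbmol/h.
B balance: n_B = 0 + 1ξ₁ − 1ξ₂ = 14.5 → ξ₂ = (1·92.41 − 14.5)/1 = 77.91 lbmol/h.
Outlet amounts (n = n₀ + Σ ν·ξ):
  A: 151 − 1(92.41) = 58.59
  B: 0 + 1(92.41) − 1(77.91) = 14.5
  E: 0 + 1(77.91) = 77.91
Total out = 151 lbmol/h; y_E = 77.91 / 151 = 0.516.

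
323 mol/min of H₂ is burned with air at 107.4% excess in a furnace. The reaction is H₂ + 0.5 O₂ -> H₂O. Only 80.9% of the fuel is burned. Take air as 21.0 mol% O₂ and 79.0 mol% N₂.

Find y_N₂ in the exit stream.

0.705

Stoichiometric O₂ = 0.5 × 323 = 161.5 mol/min; O₂ fed = 161.5 × 2.074 = 335 mol/min.
N₂ fed = 335 × 79/21 = 1260 mol/min.
Fuel reacted = 0.809 × 323 → ξ = 261.3 mol/min.
Outlet (n = n₀ + ν ξ):
  H₂: 323 − 1(261.3) = 61.69
  O₂: 335 − 0.5(261.3) = 204.3
  N₂: 1260 (inert)
  H₂O: 0 + 1(261.3) = 261.3
Total out = 1787 mol/min; y_N₂ = 1260 / 1787 = 0.705.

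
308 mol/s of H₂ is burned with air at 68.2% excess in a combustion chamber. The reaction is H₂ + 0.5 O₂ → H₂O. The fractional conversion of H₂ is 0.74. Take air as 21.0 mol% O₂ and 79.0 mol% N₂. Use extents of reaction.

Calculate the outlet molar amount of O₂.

Stoichiometric O₂ = 0.5 × 308 = 154 mol/s; O₂ fed = 154 × 1.682 = 259 mol/s.
N₂ fed = 259 × 79/21 = 974.4 mol/s.
Fuel reacted = 0.74 × 308 → ξ = 227.9 mol/s.
Outlet (n = n₀ + ν ξ):
  H₂: 308 − 1(227.9) = 80.08
  O₂: 259 − 0.5(227.9) = 145.1
  N₂: 974.4 (inert)
  H₂O: 0 + 1(227.9) = 227.9

145 mol/s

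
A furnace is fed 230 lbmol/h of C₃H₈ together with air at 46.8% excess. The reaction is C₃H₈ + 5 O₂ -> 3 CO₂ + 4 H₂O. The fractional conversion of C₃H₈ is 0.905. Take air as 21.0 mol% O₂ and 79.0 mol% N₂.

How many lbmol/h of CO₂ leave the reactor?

Stoichiometric O₂ = 5 × 230 = 1150 lbmol/h; O₂ fed = 1150 × 1.468 = 1688 lbmol/h.
N₂ fed = 1688 × 79/21 = 6351 lbmol/h.
Fuel reacted = 0.905 × 230 → ξ = 208.2 lbmol/h.
Outlet (n = n₀ + ν ξ):
  C₃H₈: 230 − 1(208.2) = 21.85
  O₂: 1688 − 5(208.2) = 647.5
  N₂: 6351 (inert)
  CO₂: 0 + 3(208.2) = 624.5
  H₂O: 0 + 4(208.2) = 832.6

624 lbmol/h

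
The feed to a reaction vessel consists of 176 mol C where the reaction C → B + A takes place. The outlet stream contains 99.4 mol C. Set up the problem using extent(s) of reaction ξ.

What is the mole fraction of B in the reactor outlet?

0.303

For C: n = n₀ − 1ξ → 99.4 = 176 − 1ξ, giving ξ = 76.6 mol.
Outlet amounts (n = n₀ + ν ξ):
  C: 176 − 1(76.6) = 99.4
  B: 0 + 1(76.6) = 76.6
  A: 0 + 1(76.6) = 76.6
Total out = 252.6 mol; y_B = 76.6 / 252.6 = 0.3032.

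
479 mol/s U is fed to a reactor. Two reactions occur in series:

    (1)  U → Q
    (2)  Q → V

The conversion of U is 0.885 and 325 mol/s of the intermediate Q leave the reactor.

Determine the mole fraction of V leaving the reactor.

Conversion of U: U consumed = 1ξ₁ = 0.885 × 479 → ξ₁ = 423.9 mol/s.
Q balance: n_Q = 0 + 1ξ₁ − 1ξ₂ = 325 → ξ₂ = (1·423.9 − 325)/1 = 98.92 mol/s.
Outlet amounts (n = n₀ + Σ ν·ξ):
  U: 479 − 1(423.9) = 55.08
  Q: 0 + 1(423.9) − 1(98.92) = 325
  V: 0 + 1(98.92) = 98.92
Total out = 479 mol/s; y_V = 98.92 / 479 = 0.2065.

0.207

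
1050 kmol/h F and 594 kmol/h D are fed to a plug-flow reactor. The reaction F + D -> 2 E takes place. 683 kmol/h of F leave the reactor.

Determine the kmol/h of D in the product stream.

227 kmol/h

For F: n = n₀ − 1ξ → 683 = 1050 − 1ξ, giving ξ = 367 kmol/h.
Outlet amounts (n = n₀ + ν ξ):
  F: 1050 − 1(367) = 683
  D: 594 − 1(367) = 227
  E: 0 + 2(367) = 734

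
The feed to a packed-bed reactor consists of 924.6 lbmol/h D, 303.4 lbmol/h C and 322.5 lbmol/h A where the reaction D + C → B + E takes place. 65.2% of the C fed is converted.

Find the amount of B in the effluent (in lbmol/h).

C reacted = 0.652 × 303.4 = 197.8 lbmol/h; ν_C = −1, so ξ = 197.8/1 = 197.8 lbmol/h.
Outlet amounts (n = n₀ + ν ξ):
  D: 924.6 − 1(197.8) = 726.8
  C: 303.4 − 1(197.8) = 105.6
  B: 0 + 1(197.8) = 197.8
  E: 0 + 1(197.8) = 197.8
  A: 322.5 (inert)

198 lbmol/h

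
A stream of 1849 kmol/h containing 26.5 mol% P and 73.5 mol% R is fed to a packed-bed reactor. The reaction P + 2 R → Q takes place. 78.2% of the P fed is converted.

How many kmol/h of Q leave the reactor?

P reacted = 0.782 × 490 = 383.2 kmol/h; ν_P = −1, so ξ = 383.2/1 = 383.2 kmol/h.
Outlet amounts (n = n₀ + ν ξ):
  P: 490 − 1(383.2) = 106.8
  R: 1359 − 2(383.2) = 592.7
  Q: 0 + 1(383.2) = 383.2

383 kmol/h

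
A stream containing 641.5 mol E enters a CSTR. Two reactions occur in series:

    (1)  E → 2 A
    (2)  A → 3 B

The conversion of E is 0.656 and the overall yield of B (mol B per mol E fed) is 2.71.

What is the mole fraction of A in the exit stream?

Conversion of E: E consumed = 1ξ₁ = 0.656 × 641.5 → ξ₁ = 420.8 mol.
Yield of B: 3ξ₂ / 641.5 = 2.71 → ξ₂ = 579.5 mol.
Outlet amounts (n = n₀ + Σ ν·ξ):
  E: 641.5 − 1(420.8) = 220.7
  A: 0 + 2(420.8) − 1(579.5) = 262.2
  B: 0 + 3(579.5) = 1738
Total out = 2221 mol; y_A = 262.2 / 2221 = 0.118.

0.118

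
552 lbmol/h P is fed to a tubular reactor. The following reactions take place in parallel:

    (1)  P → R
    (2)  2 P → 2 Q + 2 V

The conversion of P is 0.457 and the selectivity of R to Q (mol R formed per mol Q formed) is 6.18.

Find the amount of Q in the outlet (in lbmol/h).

35.1 lbmol/h

Conversion of P: P consumed = 0.457 × 552 = 252.3 lbmol/h = 1ξ₁ + 2ξ₂.
Selectivity: 1ξ₁ / (2ξ₂) = 6.18 → ξ₁ = 12.36 ξ₂.
Substitute: (1·12.36 + 2) ξ₂ = 252.3 → ξ₂ = 17.57 lbmol/h, ξ₁ = 217.1 lbmol/h.
Outlet amounts (n = n₀ + Σ ν·ξ):
  P: 552 − 1(217.1) − 2(17.57) = 299.7
  R: 0 + 1(217.1) = 217.1
  Q: 0 + 2(17.57) = 35.13
  V: 0 + 2(17.57) = 35.13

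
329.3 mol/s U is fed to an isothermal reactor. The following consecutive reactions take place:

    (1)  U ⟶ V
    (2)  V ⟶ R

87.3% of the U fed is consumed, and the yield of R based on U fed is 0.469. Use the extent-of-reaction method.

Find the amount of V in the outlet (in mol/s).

133 mol/s

Conversion of U: U consumed = 1ξ₁ = 0.873 × 329.3 → ξ₁ = 287.5 mol/s.
Yield of R: 1ξ₂ / 329.3 = 0.469 → ξ₂ = 154.4 mol/s.
Outlet amounts (n = n₀ + Σ ν·ξ):
  U: 329.3 − 1(287.5) = 41.82
  V: 0 + 1(287.5) − 1(154.4) = 133
  R: 0 + 1(154.4) = 154.4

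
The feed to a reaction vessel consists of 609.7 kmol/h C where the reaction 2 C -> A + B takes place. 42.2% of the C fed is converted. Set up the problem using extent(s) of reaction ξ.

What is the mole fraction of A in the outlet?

0.211

C reacted = 0.422 × 609.7 = 257.3 kmol/h; ν_C = −2, so ξ = 257.3/2 = 128.6 kmol/h.
Outlet amounts (n = n₀ + ν ξ):
  C: 609.7 − 2(128.6) = 352.4
  A: 0 + 1(128.6) = 128.6
  B: 0 + 1(128.6) = 128.6
Total out = 609.7 kmol/h; y_A = 128.6 / 609.7 = 0.211.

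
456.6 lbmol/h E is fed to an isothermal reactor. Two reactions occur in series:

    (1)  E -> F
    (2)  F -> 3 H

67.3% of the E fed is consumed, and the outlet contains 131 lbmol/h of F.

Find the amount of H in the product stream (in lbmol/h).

529 lbmol/h

Conversion of E: E consumed = 1ξ₁ = 0.673 × 456.6 → ξ₁ = 307.3 lbmol/h.
F balance: n_F = 0 + 1ξ₁ − 1ξ₂ = 131 → ξ₂ = (1·307.3 − 131)/1 = 176.3 lbmol/h.
Outlet amounts (n = n₀ + Σ ν·ξ):
  E: 456.6 − 1(307.3) = 149.3
  F: 0 + 1(307.3) − 1(176.3) = 131
  H: 0 + 3(176.3) = 528.9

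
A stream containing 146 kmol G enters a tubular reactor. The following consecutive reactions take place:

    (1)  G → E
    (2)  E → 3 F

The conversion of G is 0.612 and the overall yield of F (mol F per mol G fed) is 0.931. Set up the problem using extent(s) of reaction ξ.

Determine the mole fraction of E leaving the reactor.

Conversion of G: G consumed = 1ξ₁ = 0.612 × 146 → ξ₁ = 89.35 kmol.
Yield of F: 3ξ₂ / 146 = 0.931 → ξ₂ = 45.31 kmol.
Outlet amounts (n = n₀ + Σ ν·ξ):
  G: 146 − 1(89.35) = 56.65
  E: 0 + 1(89.35) − 1(45.31) = 44.04
  F: 0 + 3(45.31) = 135.9
Total out = 236.6 kmol; y_E = 44.04 / 236.6 = 0.1861.

0.186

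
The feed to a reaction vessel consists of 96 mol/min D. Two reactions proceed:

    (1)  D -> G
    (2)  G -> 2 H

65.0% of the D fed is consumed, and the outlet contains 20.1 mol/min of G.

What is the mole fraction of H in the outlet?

0.612

Conversion of D: D consumed = 1ξ₁ = 0.65 × 96 → ξ₁ = 62.4 mol/min.
G balance: n_G = 0 + 1ξ₁ − 1ξ₂ = 20.1 → ξ₂ = (1·62.4 − 20.1)/1 = 42.3 mol/min.
Outlet amounts (n = n₀ + Σ ν·ξ):
  D: 96 − 1(62.4) = 33.6
  G: 0 + 1(62.4) − 1(42.3) = 20.1
  H: 0 + 2(42.3) = 84.6
Total out = 138.3 mol/min; y_H = 84.6 / 138.3 = 0.6117.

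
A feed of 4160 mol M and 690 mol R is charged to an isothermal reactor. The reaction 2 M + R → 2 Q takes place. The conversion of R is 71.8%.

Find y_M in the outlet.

0.728

R reacted = 0.718 × 690 = 495.4 mol; ν_R = −1, so ξ = 495.4/1 = 495.4 mol.
Outlet amounts (n = n₀ + ν ξ):
  M: 4160 − 2(495.4) = 3169
  R: 690 − 1(495.4) = 194.6
  Q: 0 + 2(495.4) = 990.8
Total out = 4355 mol; y_M = 3169 / 4355 = 0.7278.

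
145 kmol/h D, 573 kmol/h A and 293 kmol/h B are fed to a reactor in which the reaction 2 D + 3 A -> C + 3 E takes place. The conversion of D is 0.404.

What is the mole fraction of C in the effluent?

0.0298

D reacted = 0.404 × 145 = 58.58 kmol/h; ν_D = −2, so ξ = 58.58/2 = 29.29 kmol/h.
Outlet amounts (n = n₀ + ν ξ):
  D: 145 − 2(29.29) = 86.42
  A: 573 − 3(29.29) = 485.1
  C: 0 + 1(29.29) = 29.29
  E: 0 + 3(29.29) = 87.87
  B: 293 (inert)
Total out = 981.7 kmol/h; y_C = 29.29 / 981.7 = 0.02984.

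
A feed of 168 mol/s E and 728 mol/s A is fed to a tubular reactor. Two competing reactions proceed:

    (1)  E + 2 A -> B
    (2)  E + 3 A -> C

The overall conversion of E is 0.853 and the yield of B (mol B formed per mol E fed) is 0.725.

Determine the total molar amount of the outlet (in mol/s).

588 mol/s

Yield of B: 1ξ₁ / 168 = 0.725 → ξ₁ = 121.8 mol/s.
Conversion of E: 1ξ₁ + 1ξ₂ = 0.853 × 168 = 143.3 → ξ₂ = 21.5 mol/s.
Outlet amounts (n = n₀ + Σ ν·ξ):
  E: 168 − 1(121.8) − 1(21.5) = 24.7
  A: 728 − 2(121.8) − 3(21.5) = 419.9
  B: 0 + 1(121.8) = 121.8
  C: 0 + 1(21.5) = 21.5
Total out = 24.7 + 419.9 + 121.8 + 21.5 = 587.9 mol/s.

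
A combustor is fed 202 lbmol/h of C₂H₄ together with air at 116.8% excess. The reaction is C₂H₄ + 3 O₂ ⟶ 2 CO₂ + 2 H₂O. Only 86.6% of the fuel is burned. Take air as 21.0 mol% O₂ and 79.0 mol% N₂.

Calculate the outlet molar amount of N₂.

4940 lbmol/h

Stoichiometric O₂ = 3 × 202 = 606 lbmol/h; O₂ fed = 606 × 2.168 = 1314 lbmol/h.
N₂ fed = 1314 × 79/21 = 4942 lbmol/h.
Fuel reacted = 0.866 × 202 → ξ = 174.9 lbmol/h.
Outlet (n = n₀ + ν ξ):
  C₂H₄: 202 − 1(174.9) = 27.07
  O₂: 1314 − 3(174.9) = 789
  N₂: 4942 (inert)
  CO₂: 0 + 2(174.9) = 349.9
  H₂O: 0 + 2(174.9) = 349.9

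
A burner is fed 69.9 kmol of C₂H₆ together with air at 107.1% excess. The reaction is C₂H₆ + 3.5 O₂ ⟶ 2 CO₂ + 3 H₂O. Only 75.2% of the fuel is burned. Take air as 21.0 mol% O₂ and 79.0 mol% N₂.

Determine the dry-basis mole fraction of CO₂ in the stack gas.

0.0447

Stoichiometric O₂ = 3.5 × 69.9 = 244.7 kmol; O₂ fed = 244.7 × 2.071 = 506.7 kmol.
N₂ fed = 506.7 × 79/21 = 1906 kmol.
Fuel reacted = 0.752 × 69.9 → ξ = 52.56 kmol.
Outlet (n = n₀ + ν ξ):
  C₂H₆: 69.9 − 1(52.56) = 17.34
  O₂: 506.7 − 3.5(52.56) = 322.7
  N₂: 1906 (inert)
  CO₂: 0 + 2(52.56) = 105.1
  H₂O: 0 + 3(52.56) = 157.7
Dry total = 2351 kmol; y_CO₂ (dry) = 105.1 / 2351 = 0.04471.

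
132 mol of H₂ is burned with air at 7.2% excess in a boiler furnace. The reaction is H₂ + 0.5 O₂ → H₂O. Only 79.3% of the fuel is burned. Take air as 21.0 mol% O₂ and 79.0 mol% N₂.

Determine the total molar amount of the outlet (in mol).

Stoichiometric O₂ = 0.5 × 132 = 66 mol; O₂ fed = 66 × 1.072 = 70.75 mol.
N₂ fed = 70.75 × 79/21 = 266.2 mol.
Fuel reacted = 0.793 × 132 → ξ = 104.7 mol.
Outlet (n = n₀ + ν ξ):
  H₂: 132 − 1(104.7) = 27.32
  O₂: 70.75 − 0.5(104.7) = 18.41
  N₂: 266.2 (inert)
  H₂O: 0 + 1(104.7) = 104.7
Total out = 27.32 + 18.41 + 266.2 + 104.7 = 416.6 mol.

417 mol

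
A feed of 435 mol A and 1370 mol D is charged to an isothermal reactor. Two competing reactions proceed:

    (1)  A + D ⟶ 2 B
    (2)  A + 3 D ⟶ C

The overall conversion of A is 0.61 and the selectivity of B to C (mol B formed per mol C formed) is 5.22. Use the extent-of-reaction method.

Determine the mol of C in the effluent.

Conversion of A: A consumed = 0.61 × 435 = 265.3 mol = 1ξ₁ + 1ξ₂.
Selectivity: 2ξ₁ / (1ξ₂) = 5.22 → ξ₁ = 2.61 ξ₂.
Substitute: (1·2.61 + 1) ξ₂ = 265.3 → ξ₂ = 73.5 mol, ξ₁ = 191.8 mol.
Outlet amounts (n = n₀ + Σ ν·ξ):
  A: 435 − 1(191.8) − 1(73.5) = 169.7
  D: 1370 − 1(191.8) − 3(73.5) = 957.6
  B: 0 + 2(191.8) = 383.7
  C: 0 + 1(73.5) = 73.5

73.5 mol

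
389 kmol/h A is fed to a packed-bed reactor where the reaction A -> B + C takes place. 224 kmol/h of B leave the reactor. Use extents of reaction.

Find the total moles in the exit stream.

For B: n = n₀ + 1ξ → 224 = 0 + 1ξ, giving ξ = 224 kmol/h.
Outlet amounts (n = n₀ + ν ξ):
  A: 389 − 1(224) = 165
  B: 0 + 1(224) = 224
  C: 0 + 1(224) = 224
Total out = 165 + 224 + 224 = 613 kmol/h.

613 kmol/h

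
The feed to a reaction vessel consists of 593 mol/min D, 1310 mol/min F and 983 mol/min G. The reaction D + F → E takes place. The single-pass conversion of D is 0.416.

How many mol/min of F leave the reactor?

D reacted = 0.416 × 593 = 246.7 mol/min; ν_D = −1, so ξ = 246.7/1 = 246.7 mol/min.
Outlet amounts (n = n₀ + ν ξ):
  D: 593 − 1(246.7) = 346.3
  F: 1310 − 1(246.7) = 1063
  E: 0 + 1(246.7) = 246.7
  G: 983 (inert)

1060 mol/min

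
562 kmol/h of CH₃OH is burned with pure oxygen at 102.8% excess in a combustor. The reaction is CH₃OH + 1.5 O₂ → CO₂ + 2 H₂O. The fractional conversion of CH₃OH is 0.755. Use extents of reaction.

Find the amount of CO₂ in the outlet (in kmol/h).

Stoichiometric O₂ = 1.5 × 562 = 843 kmol/h; O₂ fed = 843 × 2.028 = 1710 kmol/h.
Fuel reacted = 0.755 × 562 → ξ = 424.3 kmol/h.
Outlet (n = n₀ + ν ξ):
  CH₃OH: 562 − 1(424.3) = 137.7
  O₂: 1710 − 1.5(424.3) = 1073
  CO₂: 0 + 1(424.3) = 424.3
  H₂O: 0 + 2(424.3) = 848.6

424 kmol/h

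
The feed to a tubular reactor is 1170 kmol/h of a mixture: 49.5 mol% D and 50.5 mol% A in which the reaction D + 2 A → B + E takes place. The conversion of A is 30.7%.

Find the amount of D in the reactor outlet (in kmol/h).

A reacted = 0.307 × 590.9 = 181.4 kmol/h; ν_A = −2, so ξ = 181.4/2 = 90.7 kmol/h.
Outlet amounts (n = n₀ + ν ξ):
  D: 579.1 − 1(90.7) = 488.5
  A: 590.9 − 2(90.7) = 409.5
  B: 0 + 1(90.7) = 90.7
  E: 0 + 1(90.7) = 90.7

488 kmol/h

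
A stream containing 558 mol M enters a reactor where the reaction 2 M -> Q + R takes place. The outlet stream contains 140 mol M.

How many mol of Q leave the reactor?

209 mol

For M: n = n₀ − 2ξ → 140 = 558 − 2ξ, giving ξ = 209 mol.
Outlet amounts (n = n₀ + ν ξ):
  M: 558 − 2(209) = 140
  Q: 0 + 1(209) = 209
  R: 0 + 1(209) = 209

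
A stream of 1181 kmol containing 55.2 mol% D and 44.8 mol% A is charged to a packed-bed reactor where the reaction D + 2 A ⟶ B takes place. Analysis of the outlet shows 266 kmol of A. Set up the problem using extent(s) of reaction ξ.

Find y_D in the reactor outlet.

For A: n = n₀ − 2ξ → 266 = 529.1 − 2ξ, giving ξ = 131.5 kmol.
Outlet amounts (n = n₀ + ν ξ):
  D: 651.9 − 1(131.5) = 520.4
  A: 529.1 − 2(131.5) = 266
  B: 0 + 1(131.5) = 131.5
Total out = 917.9 kmol; y_D = 520.4 / 917.9 = 0.5669.

0.567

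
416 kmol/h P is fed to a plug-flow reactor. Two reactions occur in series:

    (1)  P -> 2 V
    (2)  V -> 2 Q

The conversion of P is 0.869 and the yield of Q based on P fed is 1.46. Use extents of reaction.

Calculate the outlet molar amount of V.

Conversion of P: P consumed = 1ξ₁ = 0.869 × 416 → ξ₁ = 361.5 kmol/h.
Yield of Q: 2ξ₂ / 416 = 1.46 → ξ₂ = 303.7 kmol/h.
Outlet amounts (n = n₀ + Σ ν·ξ):
  P: 416 − 1(361.5) = 54.5
  V: 0 + 2(361.5) − 1(303.7) = 419.3
  Q: 0 + 2(303.7) = 607.4

419 kmol/h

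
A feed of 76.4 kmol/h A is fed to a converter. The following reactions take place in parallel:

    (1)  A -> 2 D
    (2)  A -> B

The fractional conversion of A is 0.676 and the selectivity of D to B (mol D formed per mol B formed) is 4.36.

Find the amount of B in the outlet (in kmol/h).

16.2 kmol/h

Conversion of A: A consumed = 0.676 × 76.4 = 51.65 kmol/h = 1ξ₁ + 1ξ₂.
Selectivity: 2ξ₁ / (1ξ₂) = 4.36 → ξ₁ = 2.18 ξ₂.
Substitute: (1·2.18 + 1) ξ₂ = 51.65 → ξ₂ = 16.24 kmol/h, ξ₁ = 35.41 kmol/h.
Outlet amounts (n = n₀ + Σ ν·ξ):
  A: 76.4 − 1(35.41) − 1(16.24) = 24.75
  D: 0 + 2(35.41) = 70.81
  B: 0 + 1(16.24) = 16.24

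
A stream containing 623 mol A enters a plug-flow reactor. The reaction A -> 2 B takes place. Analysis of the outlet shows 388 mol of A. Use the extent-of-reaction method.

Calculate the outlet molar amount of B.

For A: n = n₀ − 1ξ → 388 = 623 − 1ξ, giving ξ = 235 mol.
Outlet amounts (n = n₀ + ν ξ):
  A: 623 − 1(235) = 388
  B: 0 + 2(235) = 470

470 mol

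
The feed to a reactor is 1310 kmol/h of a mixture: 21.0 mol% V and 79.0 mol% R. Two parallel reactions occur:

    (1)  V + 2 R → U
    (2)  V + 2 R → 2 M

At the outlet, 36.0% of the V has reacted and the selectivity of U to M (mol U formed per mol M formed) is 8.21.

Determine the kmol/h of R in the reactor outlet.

837 kmol/h

Conversion of V: V consumed = 0.36 × 275.1 = 99.04 kmol/h = 1ξ₁ + 1ξ₂.
Selectivity: 1ξ₁ / (2ξ₂) = 8.21 → ξ₁ = 16.42 ξ₂.
Substitute: (1·16.42 + 1) ξ₂ = 99.04 → ξ₂ = 5.685 kmol/h, ξ₁ = 93.35 kmol/h.
Outlet amounts (n = n₀ + Σ ν·ξ):
  V: 275.1 − 1(93.35) − 1(5.685) = 176.1
  R: 1035 − 2(93.35) − 2(5.685) = 836.8
  U: 0 + 1(93.35) = 93.35
  M: 0 + 2(5.685) = 11.37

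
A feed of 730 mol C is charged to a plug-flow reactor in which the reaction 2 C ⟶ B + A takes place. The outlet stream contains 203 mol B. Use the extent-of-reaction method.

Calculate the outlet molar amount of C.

For B: n = n₀ + 1ξ → 203 = 0 + 1ξ, giving ξ = 203 mol.
Outlet amounts (n = n₀ + ν ξ):
  C: 730 − 2(203) = 324
  B: 0 + 1(203) = 203
  A: 0 + 1(203) = 203

324 mol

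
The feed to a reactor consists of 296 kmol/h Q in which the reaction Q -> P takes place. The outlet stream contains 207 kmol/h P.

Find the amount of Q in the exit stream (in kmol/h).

For P: n = n₀ + 1ξ → 207 = 0 + 1ξ, giving ξ = 207 kmol/h.
Outlet amounts (n = n₀ + ν ξ):
  Q: 296 − 1(207) = 89
  P: 0 + 1(207) = 207

89 kmol/h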